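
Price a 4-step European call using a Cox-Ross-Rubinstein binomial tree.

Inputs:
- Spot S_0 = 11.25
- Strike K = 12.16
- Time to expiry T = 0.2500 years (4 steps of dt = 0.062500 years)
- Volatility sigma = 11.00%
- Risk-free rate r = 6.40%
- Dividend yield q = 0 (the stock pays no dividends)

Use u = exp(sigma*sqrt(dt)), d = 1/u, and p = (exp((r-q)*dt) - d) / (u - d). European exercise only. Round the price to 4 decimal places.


dt = T/N = 0.062500
u = exp(sigma*sqrt(dt)) = 1.027882; d = 1/u = 0.972875
p = (exp((r-q)*dt) - d) / (u - d) = 0.565989
Discount per step: exp(-r*dt) = 0.996008
Stock lattice S(k, i) with i counting down-moves:
  k=0: S(0,0) = 11.2500
  k=1: S(1,0) = 11.5637; S(1,1) = 10.9448
  k=2: S(2,0) = 11.8861; S(2,1) = 11.2500; S(2,2) = 10.6480
  k=3: S(3,0) = 12.2175; S(3,1) = 11.5637; S(3,2) = 10.9448; S(3,3) = 10.3591
  k=4: S(4,0) = 12.5581; S(4,1) = 11.8861; S(4,2) = 11.2500; S(4,3) = 10.6480; S(4,4) = 10.0781
Terminal payoffs V(N, i) = max(S_T - K, 0):
  V(4,0) = 0.398128; V(4,1) = 0.000000; V(4,2) = 0.000000; V(4,3) = 0.000000; V(4,4) = 0.000000
Backward induction: V(k, i) = exp(-r*dt) * [p * V(k+1, i) + (1-p) * V(k+1, i+1)].
  V(3,0) = exp(-r*dt) * [p*0.398128 + (1-p)*0.000000] = 0.224437
  V(3,1) = exp(-r*dt) * [p*0.000000 + (1-p)*0.000000] = 0.000000
  V(3,2) = exp(-r*dt) * [p*0.000000 + (1-p)*0.000000] = 0.000000
  V(3,3) = exp(-r*dt) * [p*0.000000 + (1-p)*0.000000] = 0.000000
  V(2,0) = exp(-r*dt) * [p*0.224437 + (1-p)*0.000000] = 0.126522
  V(2,1) = exp(-r*dt) * [p*0.000000 + (1-p)*0.000000] = 0.000000
  V(2,2) = exp(-r*dt) * [p*0.000000 + (1-p)*0.000000] = 0.000000
  V(1,0) = exp(-r*dt) * [p*0.126522 + (1-p)*0.000000] = 0.071324
  V(1,1) = exp(-r*dt) * [p*0.000000 + (1-p)*0.000000] = 0.000000
  V(0,0) = exp(-r*dt) * [p*0.071324 + (1-p)*0.000000] = 0.040207

Answer: Price = V(0,0) = 0.0402


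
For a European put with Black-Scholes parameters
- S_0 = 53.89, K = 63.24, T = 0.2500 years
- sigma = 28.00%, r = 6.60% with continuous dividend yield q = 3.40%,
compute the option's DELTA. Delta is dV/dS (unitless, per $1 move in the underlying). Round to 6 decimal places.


Answer: Delta = -0.837951

Derivation:
d1 = -1.0156577171; d2 = -1.1556577171
phi(d1) = 0.2381823238; exp(-qT) = 0.9915360229; exp(-rT) = 0.9836353794
N(-d1) = 0.8451037952
Delta = -exp(-qT) * N(-d1) = -0.9915360229 * 0.8451037952 = -0.837951


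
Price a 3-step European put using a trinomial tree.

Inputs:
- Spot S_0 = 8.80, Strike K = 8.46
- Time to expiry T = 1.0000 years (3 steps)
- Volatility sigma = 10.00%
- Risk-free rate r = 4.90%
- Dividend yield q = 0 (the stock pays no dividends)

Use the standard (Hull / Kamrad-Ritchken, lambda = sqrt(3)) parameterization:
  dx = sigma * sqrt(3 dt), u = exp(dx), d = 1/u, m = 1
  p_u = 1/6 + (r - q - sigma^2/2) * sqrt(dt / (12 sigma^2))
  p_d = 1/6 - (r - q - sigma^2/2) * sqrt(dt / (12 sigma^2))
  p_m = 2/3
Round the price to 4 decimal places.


Answer: Price = V(0,0) = 0.0842

Derivation:
dt = T/N = 0.333333; dx = sigma*sqrt(3*dt) = 0.100000
u = exp(dx) = 1.105171; d = 1/u = 0.904837
p_u = 0.240000, p_m = 0.666667, p_d = 0.093333
Discount per step: exp(-r*dt) = 0.983799
Stock lattice S(k, j) with j the centered position index:
  k=0: S(0,+0) = 8.8000
  k=1: S(1,-1) = 7.9626; S(1,+0) = 8.8000; S(1,+1) = 9.7255
  k=2: S(2,-2) = 7.2048; S(2,-1) = 7.9626; S(2,+0) = 8.8000; S(2,+1) = 9.7255; S(2,+2) = 10.7483
  k=3: S(3,-3) = 6.5192; S(3,-2) = 7.2048; S(3,-1) = 7.9626; S(3,+0) = 8.8000; S(3,+1) = 9.7255; S(3,+2) = 10.7483; S(3,+3) = 11.8788
Terminal payoffs V(N, j) = max(K - S_T, 0):
  V(3,-3) = 1.940800; V(3,-2) = 1.255169; V(3,-1) = 0.497431; V(3,+0) = 0.000000; V(3,+1) = 0.000000; V(3,+2) = 0.000000; V(3,+3) = 0.000000
Backward induction: V(k, j) = exp(-r*dt) * [p_u * V(k+1, j+1) + p_m * V(k+1, j) + p_d * V(k+1, j-1)]
  V(2,-2) = exp(-r*dt) * [p_u*0.497431 + p_m*1.255169 + p_d*1.940800] = 1.118879
  V(2,-1) = exp(-r*dt) * [p_u*0.000000 + p_m*0.497431 + p_d*1.255169] = 0.441499
  V(2,+0) = exp(-r*dt) * [p_u*0.000000 + p_m*0.000000 + p_d*0.497431] = 0.045675
  V(2,+1) = exp(-r*dt) * [p_u*0.000000 + p_m*0.000000 + p_d*0.000000] = 0.000000
  V(2,+2) = exp(-r*dt) * [p_u*0.000000 + p_m*0.000000 + p_d*0.000000] = 0.000000
  V(1,-1) = exp(-r*dt) * [p_u*0.045675 + p_m*0.441499 + p_d*1.118879] = 0.403086
  V(1,+0) = exp(-r*dt) * [p_u*0.000000 + p_m*0.045675 + p_d*0.441499] = 0.070496
  V(1,+1) = exp(-r*dt) * [p_u*0.000000 + p_m*0.000000 + p_d*0.045675] = 0.004194
  V(0,+0) = exp(-r*dt) * [p_u*0.004194 + p_m*0.070496 + p_d*0.403086] = 0.084238


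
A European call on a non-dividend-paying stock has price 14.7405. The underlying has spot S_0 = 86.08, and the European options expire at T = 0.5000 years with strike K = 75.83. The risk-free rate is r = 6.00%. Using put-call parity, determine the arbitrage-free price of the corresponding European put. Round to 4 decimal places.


Answer: Put price = 2.2494

Derivation:
Put-call parity: C - P = S_0 * exp(-qT) - K * exp(-rT).
S_0 * exp(-qT) = 86.0800 * 1.00000000 = 86.08000000
K * exp(-rT) = 75.8300 * 0.97044553 = 73.58888481
P = C - S*exp(-qT) + K*exp(-rT)
P = 14.7405 - 86.08000000 + 73.58888481 = 2.2494


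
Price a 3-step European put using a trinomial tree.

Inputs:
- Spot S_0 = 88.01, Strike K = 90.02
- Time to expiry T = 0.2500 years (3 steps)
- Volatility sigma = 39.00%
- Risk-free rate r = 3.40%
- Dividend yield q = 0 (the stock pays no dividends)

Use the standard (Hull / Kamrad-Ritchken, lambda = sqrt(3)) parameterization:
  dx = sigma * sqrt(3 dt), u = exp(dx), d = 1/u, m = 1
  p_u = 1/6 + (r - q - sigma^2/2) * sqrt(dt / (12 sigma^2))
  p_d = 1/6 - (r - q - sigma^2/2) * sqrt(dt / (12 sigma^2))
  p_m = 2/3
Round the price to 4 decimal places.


dt = T/N = 0.083333; dx = sigma*sqrt(3*dt) = 0.195000
u = exp(dx) = 1.215311; d = 1/u = 0.822835
p_u = 0.157682, p_m = 0.666667, p_d = 0.175652
Discount per step: exp(-r*dt) = 0.997171
Stock lattice S(k, j) with j the centered position index:
  k=0: S(0,+0) = 88.0100
  k=1: S(1,-1) = 72.4177; S(1,+0) = 88.0100; S(1,+1) = 106.9595
  k=2: S(2,-2) = 59.5878; S(2,-1) = 72.4177; S(2,+0) = 88.0100; S(2,+1) = 106.9595; S(2,+2) = 129.9891
  k=3: S(3,-3) = 49.0309; S(3,-2) = 59.5878; S(3,-1) = 72.4177; S(3,+0) = 88.0100; S(3,+1) = 106.9595; S(3,+2) = 129.9891; S(3,+3) = 157.9772
Terminal payoffs V(N, j) = max(K - S_T, 0):
  V(3,-3) = 40.989113; V(3,-2) = 30.432224; V(3,-1) = 17.602322; V(3,+0) = 2.010000; V(3,+1) = 0.000000; V(3,+2) = 0.000000; V(3,+3) = 0.000000
Backward induction: V(k, j) = exp(-r*dt) * [p_u * V(k+1, j+1) + p_m * V(k+1, j) + p_d * V(k+1, j-1)]
  V(2,-2) = exp(-r*dt) * [p_u*17.602322 + p_m*30.432224 + p_d*40.989113] = 30.177895
  V(2,-1) = exp(-r*dt) * [p_u*2.010000 + p_m*17.602322 + p_d*30.432224] = 17.348071
  V(2,+0) = exp(-r*dt) * [p_u*0.000000 + p_m*2.010000 + p_d*17.602322] = 4.419339
  V(2,+1) = exp(-r*dt) * [p_u*0.000000 + p_m*0.000000 + p_d*2.010000] = 0.352061
  V(2,+2) = exp(-r*dt) * [p_u*0.000000 + p_m*0.000000 + p_d*0.000000] = 0.000000
  V(1,-1) = exp(-r*dt) * [p_u*4.419339 + p_m*17.348071 + p_d*30.177895] = 17.513336
  V(1,+0) = exp(-r*dt) * [p_u*0.352061 + p_m*4.419339 + p_d*17.348071] = 6.031843
  V(1,+1) = exp(-r*dt) * [p_u*0.000000 + p_m*0.352061 + p_d*4.419339] = 1.008111
  V(0,+0) = exp(-r*dt) * [p_u*1.008111 + p_m*6.031843 + p_d*17.513336] = 7.235906

Answer: Price = V(0,0) = 7.2359


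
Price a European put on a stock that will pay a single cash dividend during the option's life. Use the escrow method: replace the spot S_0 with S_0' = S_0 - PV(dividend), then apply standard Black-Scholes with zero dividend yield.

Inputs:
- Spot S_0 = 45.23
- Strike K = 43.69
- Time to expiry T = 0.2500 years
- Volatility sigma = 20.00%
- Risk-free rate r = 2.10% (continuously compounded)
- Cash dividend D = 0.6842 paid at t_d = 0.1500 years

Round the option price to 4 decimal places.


Answer: Price = 1.2646

Derivation:
PV(D) = D * exp(-r * t_d) = 0.6842 * 0.99685496 = 0.68204816
S_0' = S_0 - PV(D) = 45.2300 - 0.68204816 = 44.54795184
d1 = (ln(S_0'/K) + (r + sigma^2/2)*T) / (sigma*sqrt(T)) = 0.29696935
d2 = d1 - sigma*sqrt(T) = 0.19696935
exp(-rT) = 0.99476376
N(-d1) = 0.38324495; N(-d2) = 0.42192576
P = K * exp(-rT) * N(-d2) - S_0' * N(-d1) = 43.6900 * 0.99476376 * 0.42192576 - 44.54795184 * 0.38324495 = 1.2646


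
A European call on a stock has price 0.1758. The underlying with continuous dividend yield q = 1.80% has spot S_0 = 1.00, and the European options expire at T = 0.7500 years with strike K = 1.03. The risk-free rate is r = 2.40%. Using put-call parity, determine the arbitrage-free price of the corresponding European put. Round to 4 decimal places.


Put-call parity: C - P = S_0 * exp(-qT) - K * exp(-rT).
S_0 * exp(-qT) = 1.0000 * 0.98659072 = 0.98659072
K * exp(-rT) = 1.0300 * 0.98216103 = 1.01162586
P = C - S*exp(-qT) + K*exp(-rT)
P = 0.1758 - 0.98659072 + 1.01162586 = 0.2008

Answer: Put price = 0.2008


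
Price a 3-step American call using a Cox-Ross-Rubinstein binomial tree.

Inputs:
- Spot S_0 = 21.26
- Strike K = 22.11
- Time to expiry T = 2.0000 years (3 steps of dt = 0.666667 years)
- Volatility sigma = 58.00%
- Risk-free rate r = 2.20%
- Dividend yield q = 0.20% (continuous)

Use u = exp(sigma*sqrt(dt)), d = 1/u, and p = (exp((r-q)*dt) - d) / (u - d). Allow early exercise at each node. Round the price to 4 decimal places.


dt = T/N = 0.666667
u = exp(sigma*sqrt(dt)) = 1.605713; d = 1/u = 0.622776
p = (exp((r-q)*dt) - d) / (u - d) = 0.397428
Discount per step: exp(-r*dt) = 0.985440
Stock lattice S(k, i) with i counting down-moves:
  k=0: S(0,0) = 21.2600
  k=1: S(1,0) = 34.1375; S(1,1) = 13.2402
  k=2: S(2,0) = 54.8150; S(2,1) = 21.2600; S(2,2) = 8.2457
  k=3: S(3,0) = 88.0171; S(3,1) = 34.1375; S(3,2) = 13.2402; S(3,3) = 5.1352
Terminal payoffs V(N, i) = max(S_T - K, 0):
  V(3,0) = 65.907127; V(3,1) = 12.027463; V(3,2) = 0.000000; V(3,3) = 0.000000
Backward induction: V(k, i) = exp(-r*dt) * [p * V(k+1, i) + (1-p) * V(k+1, i+1)]; then take max(V_cont, immediate exercise) for American.
  V(2,0) = exp(-r*dt) * [p*65.907127 + (1-p)*12.027463] = 32.953850; exercise = 32.704974; V(2,0) = max -> 32.953850
  V(2,1) = exp(-r*dt) * [p*12.027463 + (1-p)*0.000000] = 4.710451; exercise = 0.000000; V(2,1) = max -> 4.710451
  V(2,2) = exp(-r*dt) * [p*0.000000 + (1-p)*0.000000] = 0.000000; exercise = 0.000000; V(2,2) = max -> 0.000000
  V(1,0) = exp(-r*dt) * [p*32.953850 + (1-p)*4.710451] = 15.703150; exercise = 12.027463; V(1,0) = max -> 15.703150
  V(1,1) = exp(-r*dt) * [p*4.710451 + (1-p)*0.000000] = 1.844807; exercise = 0.000000; V(1,1) = max -> 1.844807
  V(0,0) = exp(-r*dt) * [p*15.703150 + (1-p)*1.844807] = 7.245447; exercise = 0.000000; V(0,0) = max -> 7.245447

Answer: Price = V(0,0) = 7.2454


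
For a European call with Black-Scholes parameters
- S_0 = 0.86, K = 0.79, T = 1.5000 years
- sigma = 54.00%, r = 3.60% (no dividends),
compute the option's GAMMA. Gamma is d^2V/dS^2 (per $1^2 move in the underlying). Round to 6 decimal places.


Answer: Gamma = 0.606021

Derivation:
d1 = 0.5407013392; d2 = -0.1206608913
phi(d1) = 0.3446873508; exp(-qT) = 1.0000000000; exp(-rT) = 0.9474321065
Gamma = exp(-qT) * phi(d1) / (S * sigma * sqrt(T)) = 1.0000000000 * 0.3446873508 / (0.8600 * 0.5400 * 1.2247448714) = 0.606021


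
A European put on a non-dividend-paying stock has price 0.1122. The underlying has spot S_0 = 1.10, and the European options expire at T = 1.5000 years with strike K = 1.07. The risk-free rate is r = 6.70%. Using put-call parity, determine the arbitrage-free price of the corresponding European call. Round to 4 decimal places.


Put-call parity: C - P = S_0 * exp(-qT) - K * exp(-rT).
S_0 * exp(-qT) = 1.1000 * 1.00000000 = 1.10000000
K * exp(-rT) = 1.0700 * 0.90438511 = 0.96769207
C = P + S*exp(-qT) - K*exp(-rT)
C = 0.1122 + 1.10000000 - 0.96769207 = 0.2445

Answer: Call price = 0.2445


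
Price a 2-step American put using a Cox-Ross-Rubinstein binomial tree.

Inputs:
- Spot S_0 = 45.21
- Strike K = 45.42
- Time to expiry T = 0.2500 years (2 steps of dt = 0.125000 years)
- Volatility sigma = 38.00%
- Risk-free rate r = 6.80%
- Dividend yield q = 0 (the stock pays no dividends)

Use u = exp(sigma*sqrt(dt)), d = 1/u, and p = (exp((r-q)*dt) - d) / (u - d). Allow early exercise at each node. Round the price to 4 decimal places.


Answer: Price = V(0,0) = 2.9844

Derivation:
dt = T/N = 0.125000
u = exp(sigma*sqrt(dt)) = 1.143793; d = 1/u = 0.874284
p = (exp((r-q)*dt) - d) / (u - d) = 0.498136
Discount per step: exp(-r*dt) = 0.991536
Stock lattice S(k, i) with i counting down-moves:
  k=0: S(0,0) = 45.2100
  k=1: S(1,0) = 51.7109; S(1,1) = 39.5264
  k=2: S(2,0) = 59.1466; S(2,1) = 45.2100; S(2,2) = 34.5573
Terminal payoffs V(N, i) = max(K - S_T, 0):
  V(2,0) = 0.000000; V(2,1) = 0.210000; V(2,2) = 10.862738
Backward induction: V(k, i) = exp(-r*dt) * [p * V(k+1, i) + (1-p) * V(k+1, i+1)]; then take max(V_cont, immediate exercise) for American.
  V(1,0) = exp(-r*dt) * [p*0.000000 + (1-p)*0.210000] = 0.104499; exercise = 0.000000; V(1,0) = max -> 0.104499
  V(1,1) = exp(-r*dt) * [p*0.210000 + (1-p)*10.862738] = 5.509197; exercise = 5.893631; V(1,1) = max -> 5.893631
  V(0,0) = exp(-r*dt) * [p*0.104499 + (1-p)*5.893631] = 2.984381; exercise = 0.210000; V(0,0) = max -> 2.984381


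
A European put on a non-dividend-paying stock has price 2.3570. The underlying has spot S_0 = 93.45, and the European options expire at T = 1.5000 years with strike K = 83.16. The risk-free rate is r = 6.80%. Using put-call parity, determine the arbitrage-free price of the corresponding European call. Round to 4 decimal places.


Answer: Call price = 20.7111

Derivation:
Put-call parity: C - P = S_0 * exp(-qT) - K * exp(-rT).
S_0 * exp(-qT) = 93.4500 * 1.00000000 = 93.45000000
K * exp(-rT) = 83.1600 * 0.90302955 = 75.09593752
C = P + S*exp(-qT) - K*exp(-rT)
C = 2.3570 + 93.45000000 - 75.09593752 = 20.7111


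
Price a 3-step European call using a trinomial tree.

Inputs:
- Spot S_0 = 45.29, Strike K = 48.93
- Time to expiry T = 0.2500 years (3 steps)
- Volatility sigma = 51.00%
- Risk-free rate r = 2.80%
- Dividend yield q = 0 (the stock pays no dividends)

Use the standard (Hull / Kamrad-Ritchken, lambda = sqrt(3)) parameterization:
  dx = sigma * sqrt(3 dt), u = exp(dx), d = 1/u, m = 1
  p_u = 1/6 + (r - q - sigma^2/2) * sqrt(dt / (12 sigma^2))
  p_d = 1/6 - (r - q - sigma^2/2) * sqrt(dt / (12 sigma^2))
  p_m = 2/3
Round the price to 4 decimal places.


dt = T/N = 0.083333; dx = sigma*sqrt(3*dt) = 0.255000
u = exp(dx) = 1.290462; d = 1/u = 0.774916
p_u = 0.149992, p_m = 0.666667, p_d = 0.183342
Discount per step: exp(-r*dt) = 0.997669
Stock lattice S(k, j) with j the centered position index:
  k=0: S(0,+0) = 45.2900
  k=1: S(1,-1) = 35.0960; S(1,+0) = 45.2900; S(1,+1) = 58.4450
  k=2: S(2,-2) = 27.1964; S(2,-1) = 35.0960; S(2,+0) = 45.2900; S(2,+1) = 58.4450; S(2,+2) = 75.4210
  k=3: S(3,-3) = 21.0750; S(3,-2) = 27.1964; S(3,-1) = 35.0960; S(3,+0) = 45.2900; S(3,+1) = 58.4450; S(3,+2) = 75.4210; S(3,+3) = 97.3280
Terminal payoffs V(N, j) = max(S_T - K, 0):
  V(3,-3) = 0.000000; V(3,-2) = 0.000000; V(3,-1) = 0.000000; V(3,+0) = 0.000000; V(3,+1) = 9.515007; V(3,+2) = 26.491038; V(3,+3) = 48.397955
Backward induction: V(k, j) = exp(-r*dt) * [p_u * V(k+1, j+1) + p_m * V(k+1, j) + p_d * V(k+1, j-1)]
  V(2,-2) = exp(-r*dt) * [p_u*0.000000 + p_m*0.000000 + p_d*0.000000] = 0.000000
  V(2,-1) = exp(-r*dt) * [p_u*0.000000 + p_m*0.000000 + p_d*0.000000] = 0.000000
  V(2,+0) = exp(-r*dt) * [p_u*9.515007 + p_m*0.000000 + p_d*0.000000] = 1.423847
  V(2,+1) = exp(-r*dt) * [p_u*26.491038 + p_m*9.515007 + p_d*0.000000] = 10.292733
  V(2,+2) = exp(-r*dt) * [p_u*48.397955 + p_m*26.491038 + p_d*9.515007] = 26.602341
  V(1,-1) = exp(-r*dt) * [p_u*1.423847 + p_m*0.000000 + p_d*0.000000] = 0.213068
  V(1,+0) = exp(-r*dt) * [p_u*10.292733 + p_m*1.423847 + p_d*0.000000] = 2.487247
  V(1,+1) = exp(-r*dt) * [p_u*26.602341 + p_m*10.292733 + p_d*1.423847] = 11.087106
  V(0,+0) = exp(-r*dt) * [p_u*11.087106 + p_m*2.487247 + p_d*0.213068] = 3.352373

Answer: Price = V(0,0) = 3.3524


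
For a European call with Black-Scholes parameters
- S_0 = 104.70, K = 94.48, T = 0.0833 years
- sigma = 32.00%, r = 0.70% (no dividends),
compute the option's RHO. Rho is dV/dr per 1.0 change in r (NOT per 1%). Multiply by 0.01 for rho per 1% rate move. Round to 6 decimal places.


d1 = 1.1645933368; d2 = 1.0722357708
phi(d1) = 0.2024874533; exp(-qT) = 1.0000000000; exp(-rT) = 0.9994170700
N(d2) = 0.8581929263
Rho = K*T*exp(-rT)*N(d2) = 94.4800 * 0.0833 * 0.9994170700 * 0.8581929263 = 6.750199

Answer: Rho = 6.750199


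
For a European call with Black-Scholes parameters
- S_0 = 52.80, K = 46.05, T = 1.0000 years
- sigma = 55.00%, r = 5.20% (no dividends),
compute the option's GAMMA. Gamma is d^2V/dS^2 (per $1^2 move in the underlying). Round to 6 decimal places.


d1 = 0.6182425964; d2 = 0.0682425964
phi(d1) = 0.3295423230; exp(-qT) = 1.0000000000; exp(-rT) = 0.9493288668
Gamma = exp(-qT) * phi(d1) / (S * sigma * sqrt(T)) = 1.0000000000 * 0.3295423230 / (52.8000 * 0.5500 * 1.0000000000) = 0.011348

Answer: Gamma = 0.011348


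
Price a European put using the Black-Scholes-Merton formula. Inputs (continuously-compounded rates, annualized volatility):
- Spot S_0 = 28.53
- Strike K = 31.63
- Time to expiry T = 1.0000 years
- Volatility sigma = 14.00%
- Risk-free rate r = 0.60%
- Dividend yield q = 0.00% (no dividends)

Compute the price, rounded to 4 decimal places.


Answer: Price = 3.5152

Derivation:
d1 = (ln(S/K) + (r - q + 0.5*sigma^2) * T) / (sigma * sqrt(T)) = -0.62392766
d2 = d1 - sigma * sqrt(T) = -0.76392766
exp(-rT) = 0.99401796; exp(-qT) = 1.00000000
P = K * exp(-rT) * N(-d2) - S_0 * exp(-qT) * N(-d1)
N(-d1) = 0.73366245; N(-d2) = 0.77754482
P = 31.6300 * 0.99401796 * 0.77754482 - 28.5300 * 1.00000000 * 0.73366245 = 3.5152


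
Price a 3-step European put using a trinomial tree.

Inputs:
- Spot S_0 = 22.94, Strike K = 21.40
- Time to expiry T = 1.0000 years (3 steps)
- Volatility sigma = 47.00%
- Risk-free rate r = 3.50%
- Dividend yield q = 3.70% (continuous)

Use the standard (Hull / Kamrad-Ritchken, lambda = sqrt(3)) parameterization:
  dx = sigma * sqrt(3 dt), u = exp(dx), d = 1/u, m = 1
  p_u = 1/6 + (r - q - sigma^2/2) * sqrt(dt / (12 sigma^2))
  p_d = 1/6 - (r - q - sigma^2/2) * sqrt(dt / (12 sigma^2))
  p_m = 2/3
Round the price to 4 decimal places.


dt = T/N = 0.333333; dx = sigma*sqrt(3*dt) = 0.470000
u = exp(dx) = 1.599994; d = 1/u = 0.625002
p_u = 0.126791, p_m = 0.666667, p_d = 0.206543
Discount per step: exp(-r*dt) = 0.988401
Stock lattice S(k, j) with j the centered position index:
  k=0: S(0,+0) = 22.9400
  k=1: S(1,-1) = 14.3376; S(1,+0) = 22.9400; S(1,+1) = 36.7039
  k=2: S(2,-2) = 8.9610; S(2,-1) = 14.3376; S(2,+0) = 22.9400; S(2,+1) = 36.7039; S(2,+2) = 58.7260
  k=3: S(3,-3) = 5.6006; S(3,-2) = 8.9610; S(3,-1) = 14.3376; S(3,+0) = 22.9400; S(3,+1) = 36.7039; S(3,+2) = 58.7260; S(3,+3) = 93.9612
Terminal payoffs V(N, j) = max(K - S_T, 0):
  V(3,-3) = 15.799353; V(3,-2) = 12.438997; V(3,-1) = 7.062448; V(3,+0) = 0.000000; V(3,+1) = 0.000000; V(3,+2) = 0.000000; V(3,+3) = 0.000000
Backward induction: V(k, j) = exp(-r*dt) * [p_u * V(k+1, j+1) + p_m * V(k+1, j) + p_d * V(k+1, j-1)]
  V(2,-2) = exp(-r*dt) * [p_u*7.062448 + p_m*12.438997 + p_d*15.799353] = 12.306935
  V(2,-1) = exp(-r*dt) * [p_u*0.000000 + p_m*7.062448 + p_d*12.438997] = 7.193070
  V(2,+0) = exp(-r*dt) * [p_u*0.000000 + p_m*0.000000 + p_d*7.062448] = 1.441777
  V(2,+1) = exp(-r*dt) * [p_u*0.000000 + p_m*0.000000 + p_d*0.000000] = 0.000000
  V(2,+2) = exp(-r*dt) * [p_u*0.000000 + p_m*0.000000 + p_d*0.000000] = 0.000000
  V(1,-1) = exp(-r*dt) * [p_u*1.441777 + p_m*7.193070 + p_d*12.306935] = 7.432865
  V(1,+0) = exp(-r*dt) * [p_u*0.000000 + p_m*1.441777 + p_d*7.193070] = 2.418479
  V(1,+1) = exp(-r*dt) * [p_u*0.000000 + p_m*0.000000 + p_d*1.441777] = 0.294334
  V(0,+0) = exp(-r*dt) * [p_u*0.294334 + p_m*2.418479 + p_d*7.432865] = 3.147901

Answer: Price = V(0,0) = 3.1479


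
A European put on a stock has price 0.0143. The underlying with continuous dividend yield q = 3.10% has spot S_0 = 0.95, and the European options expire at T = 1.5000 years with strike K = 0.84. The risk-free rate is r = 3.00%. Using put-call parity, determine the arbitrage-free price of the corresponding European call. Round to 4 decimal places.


Put-call parity: C - P = S_0 * exp(-qT) - K * exp(-rT).
S_0 * exp(-qT) = 0.9500 * 0.95456456 = 0.90683633
K * exp(-rT) = 0.8400 * 0.95599748 = 0.80303788
C = P + S*exp(-qT) - K*exp(-rT)
C = 0.0143 + 0.90683633 - 0.80303788 = 0.1181

Answer: Call price = 0.1181


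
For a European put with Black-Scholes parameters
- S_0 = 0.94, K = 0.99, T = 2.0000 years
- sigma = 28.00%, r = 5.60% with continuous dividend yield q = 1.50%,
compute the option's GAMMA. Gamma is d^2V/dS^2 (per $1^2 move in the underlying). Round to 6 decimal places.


Answer: Gamma = 1.001740

Derivation:
d1 = 0.2741931099; d2 = -0.1217866875
phi(d1) = 0.3842240381; exp(-qT) = 0.9704455335; exp(-rT) = 0.8940442575
Gamma = exp(-qT) * phi(d1) / (S * sigma * sqrt(T)) = 0.9704455335 * 0.3842240381 / (0.9400 * 0.2800 * 1.4142135624) = 1.001740


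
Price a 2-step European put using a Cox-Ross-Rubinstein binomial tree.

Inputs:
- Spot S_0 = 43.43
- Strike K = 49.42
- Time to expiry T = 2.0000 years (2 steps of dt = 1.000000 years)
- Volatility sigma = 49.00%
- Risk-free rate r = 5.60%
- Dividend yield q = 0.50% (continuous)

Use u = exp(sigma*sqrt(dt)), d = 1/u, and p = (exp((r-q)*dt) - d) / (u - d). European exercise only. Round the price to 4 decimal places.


Answer: Price = V(0,0) = 12.2069

Derivation:
dt = T/N = 1.000000
u = exp(sigma*sqrt(dt)) = 1.632316; d = 1/u = 0.612626
p = (exp((r-q)*dt) - d) / (u - d) = 0.431206
Discount per step: exp(-r*dt) = 0.945539
Stock lattice S(k, i) with i counting down-moves:
  k=0: S(0,0) = 43.4300
  k=1: S(1,0) = 70.8915; S(1,1) = 26.6064
  k=2: S(2,0) = 115.7173; S(2,1) = 43.4300; S(2,2) = 16.2998
Terminal payoffs V(N, i) = max(K - S_T, 0):
  V(2,0) = 0.000000; V(2,1) = 5.990000; V(2,2) = 33.120239
Backward induction: V(k, i) = exp(-r*dt) * [p * V(k+1, i) + (1-p) * V(k+1, i+1)].
  V(1,0) = exp(-r*dt) * [p*0.000000 + (1-p)*5.990000] = 3.221523
  V(1,1) = exp(-r*dt) * [p*5.990000 + (1-p)*33.120239] = 20.254880
  V(0,0) = exp(-r*dt) * [p*3.221523 + (1-p)*20.254880] = 12.206903


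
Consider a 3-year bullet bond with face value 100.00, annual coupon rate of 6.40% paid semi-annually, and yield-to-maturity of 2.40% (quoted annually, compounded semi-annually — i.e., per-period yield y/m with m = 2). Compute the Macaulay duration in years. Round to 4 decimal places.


Answer: Macaulay duration = 2.7907 years

Derivation:
Coupon per period c = face * coupon_rate / m = 3.200000
Periods per year m = 2; per-period yield y/m = 0.012000
Number of cashflows N = 6
Cashflows (t years, CF_t, discount factor 1/(1+y/m)^(m*t), PV):
  t = 0.5000: CF_t = 3.200000, DF = 0.988142, PV = 3.162055
  t = 1.0000: CF_t = 3.200000, DF = 0.976425, PV = 3.124561
  t = 1.5000: CF_t = 3.200000, DF = 0.964847, PV = 3.087510
  t = 2.0000: CF_t = 3.200000, DF = 0.953406, PV = 3.050900
  t = 2.5000: CF_t = 3.200000, DF = 0.942101, PV = 3.014723
  t = 3.0000: CF_t = 103.200000, DF = 0.930930, PV = 96.071954
Price P = sum_t PV_t = 111.511703
Macaulay numerator sum_t t * PV_t:
  t * PV_t at t = 0.5000: 1.581028
  t * PV_t at t = 1.0000: 3.124561
  t * PV_t at t = 1.5000: 4.631266
  t * PV_t at t = 2.0000: 6.101799
  t * PV_t at t = 2.5000: 7.536808
  t * PV_t at t = 3.0000: 288.215861
Macaulay duration D = (sum_t t * PV_t) / P = 311.191322 / 111.511703 = 2.790661


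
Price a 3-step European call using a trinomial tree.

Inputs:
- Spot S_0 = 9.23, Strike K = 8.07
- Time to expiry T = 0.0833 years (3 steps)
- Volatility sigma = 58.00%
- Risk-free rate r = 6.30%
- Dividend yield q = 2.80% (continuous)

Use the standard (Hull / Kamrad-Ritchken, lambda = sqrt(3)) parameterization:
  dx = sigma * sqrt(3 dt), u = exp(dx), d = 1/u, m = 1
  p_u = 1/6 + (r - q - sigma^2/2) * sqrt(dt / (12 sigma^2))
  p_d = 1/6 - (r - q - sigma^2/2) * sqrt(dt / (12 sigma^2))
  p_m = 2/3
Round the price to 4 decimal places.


dt = T/N = 0.027767; dx = sigma*sqrt(3*dt) = 0.167398
u = exp(dx) = 1.182225; d = 1/u = 0.845863
p_u = 0.155620, p_m = 0.666667, p_d = 0.177714
Discount per step: exp(-r*dt) = 0.998252
Stock lattice S(k, j) with j the centered position index:
  k=0: S(0,+0) = 9.2300
  k=1: S(1,-1) = 7.8073; S(1,+0) = 9.2300; S(1,+1) = 10.9119
  k=2: S(2,-2) = 6.6039; S(2,-1) = 7.8073; S(2,+0) = 9.2300; S(2,+1) = 10.9119; S(2,+2) = 12.9004
  k=3: S(3,-3) = 5.5860; S(3,-2) = 6.6039; S(3,-1) = 7.8073; S(3,+0) = 9.2300; S(3,+1) = 10.9119; S(3,+2) = 12.9004; S(3,+3) = 15.2511
Terminal payoffs V(N, j) = max(S_T - K, 0):
  V(3,-3) = 0.000000; V(3,-2) = 0.000000; V(3,-1) = 0.000000; V(3,+0) = 1.160000; V(3,+1) = 2.841935; V(3,+2) = 4.830360; V(3,+3) = 7.181126
Backward induction: V(k, j) = exp(-r*dt) * [p_u * V(k+1, j+1) + p_m * V(k+1, j) + p_d * V(k+1, j-1)]
  V(2,-2) = exp(-r*dt) * [p_u*0.000000 + p_m*0.000000 + p_d*0.000000] = 0.000000
  V(2,-1) = exp(-r*dt) * [p_u*1.160000 + p_m*0.000000 + p_d*0.000000] = 0.180203
  V(2,+0) = exp(-r*dt) * [p_u*2.841935 + p_m*1.160000 + p_d*0.000000] = 1.213469
  V(2,+1) = exp(-r*dt) * [p_u*4.830360 + p_m*2.841935 + p_d*1.160000] = 2.847484
  V(2,+2) = exp(-r*dt) * [p_u*7.181126 + p_m*4.830360 + p_d*2.841935] = 4.834351
  V(1,-1) = exp(-r*dt) * [p_u*1.213469 + p_m*0.180203 + p_d*0.000000] = 0.308435
  V(1,+0) = exp(-r*dt) * [p_u*2.847484 + p_m*1.213469 + p_d*0.180203] = 1.281884
  V(1,+1) = exp(-r*dt) * [p_u*4.834351 + p_m*2.847484 + p_d*1.213469] = 2.861283
  V(0,+0) = exp(-r*dt) * [p_u*2.861283 + p_m*1.281884 + p_d*0.308435] = 1.352307

Answer: Price = V(0,0) = 1.3523


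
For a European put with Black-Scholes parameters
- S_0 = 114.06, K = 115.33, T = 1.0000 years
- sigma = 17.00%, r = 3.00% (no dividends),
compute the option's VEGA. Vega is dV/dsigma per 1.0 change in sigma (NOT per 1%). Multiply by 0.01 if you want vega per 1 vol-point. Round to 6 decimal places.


d1 = 0.1963355382; d2 = 0.0263355382
phi(d1) = 0.3913267638; exp(-qT) = 1.0000000000; exp(-rT) = 0.9704455335
Vega = S * exp(-qT) * phi(d1) * sqrt(T) = 114.0600 * 1.0000000000 * 0.3913267638 * 1.0000000000 = 44.634731

Answer: Vega = 44.634731


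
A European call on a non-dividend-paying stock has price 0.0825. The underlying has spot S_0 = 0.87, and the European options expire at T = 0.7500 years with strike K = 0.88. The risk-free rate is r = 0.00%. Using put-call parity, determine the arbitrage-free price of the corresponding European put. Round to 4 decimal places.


Answer: Put price = 0.0925

Derivation:
Put-call parity: C - P = S_0 * exp(-qT) - K * exp(-rT).
S_0 * exp(-qT) = 0.8700 * 1.00000000 = 0.87000000
K * exp(-rT) = 0.8800 * 1.00000000 = 0.88000000
P = C - S*exp(-qT) + K*exp(-rT)
P = 0.0825 - 0.87000000 + 0.88000000 = 0.0925


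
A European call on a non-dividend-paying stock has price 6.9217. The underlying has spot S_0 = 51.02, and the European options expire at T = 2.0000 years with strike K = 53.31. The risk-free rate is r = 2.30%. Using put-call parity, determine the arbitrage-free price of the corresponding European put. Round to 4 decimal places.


Answer: Put price = 6.8150

Derivation:
Put-call parity: C - P = S_0 * exp(-qT) - K * exp(-rT).
S_0 * exp(-qT) = 51.0200 * 1.00000000 = 51.02000000
K * exp(-rT) = 53.3100 * 0.95504196 = 50.91328700
P = C - S*exp(-qT) + K*exp(-rT)
P = 6.9217 - 51.02000000 + 50.91328700 = 6.8150


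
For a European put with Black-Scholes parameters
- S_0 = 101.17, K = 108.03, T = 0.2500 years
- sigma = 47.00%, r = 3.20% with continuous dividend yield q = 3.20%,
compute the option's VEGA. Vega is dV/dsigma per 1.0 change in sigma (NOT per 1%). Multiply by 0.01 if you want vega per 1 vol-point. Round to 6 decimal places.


Answer: Vega = 19.759744

Derivation:
d1 = -0.1616774303; d2 = -0.3966774303
phi(d1) = 0.3937621119; exp(-qT) = 0.9920319148; exp(-rT) = 0.9920319148
Vega = S * exp(-qT) * phi(d1) * sqrt(T) = 101.1700 * 0.9920319148 * 0.3937621119 * 0.5000000000 = 19.759744


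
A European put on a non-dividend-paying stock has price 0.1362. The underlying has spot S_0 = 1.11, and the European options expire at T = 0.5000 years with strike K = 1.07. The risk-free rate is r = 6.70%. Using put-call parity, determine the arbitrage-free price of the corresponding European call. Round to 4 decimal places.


Answer: Call price = 0.2115

Derivation:
Put-call parity: C - P = S_0 * exp(-qT) - K * exp(-rT).
S_0 * exp(-qT) = 1.1100 * 1.00000000 = 1.11000000
K * exp(-rT) = 1.0700 * 0.96705491 = 1.03474876
C = P + S*exp(-qT) - K*exp(-rT)
C = 0.1362 + 1.11000000 - 1.03474876 = 0.2115


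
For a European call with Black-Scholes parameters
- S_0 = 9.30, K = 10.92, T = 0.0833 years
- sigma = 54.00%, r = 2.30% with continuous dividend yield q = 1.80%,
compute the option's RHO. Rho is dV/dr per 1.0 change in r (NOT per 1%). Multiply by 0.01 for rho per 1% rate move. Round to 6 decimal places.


d1 = -0.9497382613; d2 = -1.1055916540
phi(d1) = 0.2541222278; exp(-qT) = 0.9985017235; exp(-rT) = 0.9980859342
N(d2) = 0.1344516519
Rho = K*T*exp(-rT)*N(d2) = 10.9200 * 0.0833 * 0.9980859342 * 0.1344516519 = 0.122068

Answer: Rho = 0.122068


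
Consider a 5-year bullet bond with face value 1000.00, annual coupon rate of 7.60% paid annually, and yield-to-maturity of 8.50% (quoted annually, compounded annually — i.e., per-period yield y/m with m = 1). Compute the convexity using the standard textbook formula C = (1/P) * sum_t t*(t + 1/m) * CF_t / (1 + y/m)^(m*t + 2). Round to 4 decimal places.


Answer: Convexity = 20.9656

Derivation:
Coupon per period c = face * coupon_rate / m = 76.000000
Periods per year m = 1; per-period yield y/m = 0.085000
Number of cashflows N = 5
Cashflows (t years, CF_t, discount factor 1/(1+y/m)^(m*t), PV):
  t = 1.0000: CF_t = 76.000000, DF = 0.921659, PV = 70.046083
  t = 2.0000: CF_t = 76.000000, DF = 0.849455, PV = 64.558602
  t = 3.0000: CF_t = 76.000000, DF = 0.782908, PV = 59.501015
  t = 4.0000: CF_t = 76.000000, DF = 0.721574, PV = 54.839646
  t = 5.0000: CF_t = 1076.000000, DF = 0.665045, PV = 715.588875
Price P = sum_t PV_t = 964.534221
Convexity numerator sum_t t*(t + 1/m) * CF_t / (1+y/m)^(m*t + 2):
  t = 1.0000: term = 119.002031
  t = 2.0000: term = 329.037874
  t = 3.0000: term = 606.521426
  t = 4.0000: term = 931.676538
  t = 5.0000: term = 18235.822603
Convexity = (1/P) * sum = 20222.060471 / 964.534221 = 20.965623


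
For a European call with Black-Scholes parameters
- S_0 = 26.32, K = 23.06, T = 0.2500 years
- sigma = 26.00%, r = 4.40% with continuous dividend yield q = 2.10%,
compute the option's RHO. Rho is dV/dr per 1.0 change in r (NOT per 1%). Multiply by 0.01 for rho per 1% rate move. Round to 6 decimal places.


Answer: Rho = 4.792289

Derivation:
d1 = 1.1263814740; d2 = 0.9963814740
phi(d1) = 0.2115474098; exp(-qT) = 0.9947637572; exp(-rT) = 0.9890602788
N(d2) = 0.8404675846
Rho = K*T*exp(-rT)*N(d2) = 23.0600 * 0.2500 * 0.9890602788 * 0.8404675846 = 4.792289


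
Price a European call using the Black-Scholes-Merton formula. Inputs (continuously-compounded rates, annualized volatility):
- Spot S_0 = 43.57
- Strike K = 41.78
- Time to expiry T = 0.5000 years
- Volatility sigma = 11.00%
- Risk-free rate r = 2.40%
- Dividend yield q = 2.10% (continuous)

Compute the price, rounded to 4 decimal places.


d1 = (ln(S/K) + (r - q + 0.5*sigma^2) * T) / (sigma * sqrt(T)) = 0.59751917
d2 = d1 - sigma * sqrt(T) = 0.51973742
exp(-rT) = 0.98807171; exp(-qT) = 0.98955493
C = S_0 * exp(-qT) * N(d1) - K * exp(-rT) * N(d2)
N(d1) = 0.72491959; N(d2) = 0.69837670
C = 43.5700 * 0.98955493 * 0.72491959 - 41.7800 * 0.98807171 * 0.69837670 = 2.4247

Answer: Price = 2.4247


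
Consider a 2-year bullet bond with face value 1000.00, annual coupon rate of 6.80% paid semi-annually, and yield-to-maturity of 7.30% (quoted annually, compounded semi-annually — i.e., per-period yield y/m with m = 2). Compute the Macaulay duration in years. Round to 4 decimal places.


Coupon per period c = face * coupon_rate / m = 34.000000
Periods per year m = 2; per-period yield y/m = 0.036500
Number of cashflows N = 4
Cashflows (t years, CF_t, discount factor 1/(1+y/m)^(m*t), PV):
  t = 0.5000: CF_t = 34.000000, DF = 0.964785, PV = 32.802701
  t = 1.0000: CF_t = 34.000000, DF = 0.930811, PV = 31.647565
  t = 1.5000: CF_t = 34.000000, DF = 0.898033, PV = 30.533107
  t = 2.0000: CF_t = 1034.000000, DF = 0.866409, PV = 895.866533
Price P = sum_t PV_t = 990.849907
Macaulay numerator sum_t t * PV_t:
  t * PV_t at t = 0.5000: 16.401351
  t * PV_t at t = 1.0000: 31.647565
  t * PV_t at t = 1.5000: 45.799660
  t * PV_t at t = 2.0000: 1791.733067
Macaulay duration D = (sum_t t * PV_t) / P = 1885.581643 / 990.849907 = 1.902994

Answer: Macaulay duration = 1.9030 years


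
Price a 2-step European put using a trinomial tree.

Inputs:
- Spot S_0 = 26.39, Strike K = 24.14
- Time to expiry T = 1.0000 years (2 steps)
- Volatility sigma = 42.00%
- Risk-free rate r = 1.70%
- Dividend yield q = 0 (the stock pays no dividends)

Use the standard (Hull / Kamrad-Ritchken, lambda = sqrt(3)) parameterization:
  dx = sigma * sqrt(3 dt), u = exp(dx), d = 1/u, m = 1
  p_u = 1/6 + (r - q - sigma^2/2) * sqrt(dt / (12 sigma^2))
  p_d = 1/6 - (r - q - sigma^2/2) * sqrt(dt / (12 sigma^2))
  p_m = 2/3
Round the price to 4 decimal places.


dt = T/N = 0.500000; dx = sigma*sqrt(3*dt) = 0.514393
u = exp(dx) = 1.672623; d = 1/u = 0.597863
p_u = 0.132063, p_m = 0.666667, p_d = 0.201271
Discount per step: exp(-r*dt) = 0.991536
Stock lattice S(k, j) with j the centered position index:
  k=0: S(0,+0) = 26.3900
  k=1: S(1,-1) = 15.7776; S(1,+0) = 26.3900; S(1,+1) = 44.1405
  k=2: S(2,-2) = 9.4329; S(2,-1) = 15.7776; S(2,+0) = 26.3900; S(2,+1) = 44.1405; S(2,+2) = 73.8304
Terminal payoffs V(N, j) = max(K - S_T, 0):
  V(2,-2) = 14.707139; V(2,-1) = 8.362383; V(2,+0) = 0.000000; V(2,+1) = 0.000000; V(2,+2) = 0.000000
Backward induction: V(k, j) = exp(-r*dt) * [p_u * V(k+1, j+1) + p_m * V(k+1, j) + p_d * V(k+1, j-1)]
  V(1,-1) = exp(-r*dt) * [p_u*0.000000 + p_m*8.362383 + p_d*14.707139] = 8.462796
  V(1,+0) = exp(-r*dt) * [p_u*0.000000 + p_m*0.000000 + p_d*8.362383] = 1.668856
  V(1,+1) = exp(-r*dt) * [p_u*0.000000 + p_m*0.000000 + p_d*0.000000] = 0.000000
  V(0,+0) = exp(-r*dt) * [p_u*0.000000 + p_m*1.668856 + p_d*8.462796] = 2.792049

Answer: Price = V(0,0) = 2.7920


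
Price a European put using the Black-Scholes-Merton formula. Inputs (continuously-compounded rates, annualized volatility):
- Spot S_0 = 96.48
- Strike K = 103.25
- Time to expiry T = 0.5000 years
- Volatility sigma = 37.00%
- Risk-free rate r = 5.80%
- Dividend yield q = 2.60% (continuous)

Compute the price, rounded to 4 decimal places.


d1 = (ln(S/K) + (r - q + 0.5*sigma^2) * T) / (sigma * sqrt(T)) = -0.06724203
d2 = d1 - sigma * sqrt(T) = -0.32887154
exp(-rT) = 0.97141646; exp(-qT) = 0.98708414
P = K * exp(-rT) * N(-d2) - S_0 * exp(-qT) * N(-d1)
N(-d1) = 0.52680549; N(-d2) = 0.62887361
P = 103.2500 * 0.97141646 * 0.62887361 - 96.4800 * 0.98708414 * 0.52680549 = 12.9055

Answer: Price = 12.9055


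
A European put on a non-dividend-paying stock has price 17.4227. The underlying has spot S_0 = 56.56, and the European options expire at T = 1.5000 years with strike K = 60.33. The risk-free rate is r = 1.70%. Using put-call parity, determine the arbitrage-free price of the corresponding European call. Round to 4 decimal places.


Answer: Call price = 15.1717

Derivation:
Put-call parity: C - P = S_0 * exp(-qT) - K * exp(-rT).
S_0 * exp(-qT) = 56.5600 * 1.00000000 = 56.56000000
K * exp(-rT) = 60.3300 * 0.97482238 = 58.81103412
C = P + S*exp(-qT) - K*exp(-rT)
C = 17.4227 + 56.56000000 - 58.81103412 = 15.1717


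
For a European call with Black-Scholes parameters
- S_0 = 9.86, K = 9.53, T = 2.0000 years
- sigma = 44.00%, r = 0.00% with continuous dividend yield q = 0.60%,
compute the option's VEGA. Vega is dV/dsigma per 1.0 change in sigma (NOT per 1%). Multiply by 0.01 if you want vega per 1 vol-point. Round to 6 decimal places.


d1 = 0.3465489370; d2 = -0.2757050305
phi(d1) = 0.3756916259; exp(-qT) = 0.9880717129; exp(-rT) = 1.0000000000
Vega = S * exp(-qT) * phi(d1) * sqrt(T) = 9.8600 * 0.9880717129 * 0.3756916259 * 1.4142135624 = 5.176210

Answer: Vega = 5.176210


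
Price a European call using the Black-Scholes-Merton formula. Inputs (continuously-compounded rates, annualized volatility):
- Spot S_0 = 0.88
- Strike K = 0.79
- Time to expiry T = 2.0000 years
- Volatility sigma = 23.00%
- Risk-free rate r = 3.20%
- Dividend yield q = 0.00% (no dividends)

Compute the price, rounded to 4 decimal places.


d1 = (ln(S/K) + (r - q + 0.5*sigma^2) * T) / (sigma * sqrt(T)) = 0.69108608
d2 = d1 - sigma * sqrt(T) = 0.36581696
exp(-rT) = 0.93800500; exp(-qT) = 1.00000000
C = S_0 * exp(-qT) * N(d1) - K * exp(-rT) * N(d2)
N(d1) = 0.75524428; N(d2) = 0.64274917
C = 0.8800 * 1.00000000 * 0.75524428 - 0.7900 * 0.93800500 * 0.64274917 = 0.1883

Answer: Price = 0.1883


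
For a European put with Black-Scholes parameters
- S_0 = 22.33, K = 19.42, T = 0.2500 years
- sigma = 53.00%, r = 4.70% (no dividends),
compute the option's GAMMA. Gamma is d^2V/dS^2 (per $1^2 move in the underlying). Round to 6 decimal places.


d1 = 0.7037362377; d2 = 0.4387362377
phi(d1) = 0.3114361682; exp(-qT) = 1.0000000000; exp(-rT) = 0.9883187617
Gamma = exp(-qT) * phi(d1) / (S * sigma * sqrt(T)) = 1.0000000000 * 0.3114361682 / (22.3300 * 0.5300 * 0.5000000000) = 0.052630

Answer: Gamma = 0.052630


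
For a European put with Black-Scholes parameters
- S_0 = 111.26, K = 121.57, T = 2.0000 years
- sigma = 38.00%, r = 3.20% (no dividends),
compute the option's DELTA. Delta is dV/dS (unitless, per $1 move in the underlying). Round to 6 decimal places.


Answer: Delta = -0.411812

Derivation:
d1 = 0.2228867118; d2 = -0.3145144419
phi(d1) = 0.3891549147; exp(-qT) = 1.0000000000; exp(-rT) = 0.9380049995
N(-d1) = 0.4118118393
Delta = -exp(-qT) * N(-d1) = -1.0000000000 * 0.4118118393 = -0.411812


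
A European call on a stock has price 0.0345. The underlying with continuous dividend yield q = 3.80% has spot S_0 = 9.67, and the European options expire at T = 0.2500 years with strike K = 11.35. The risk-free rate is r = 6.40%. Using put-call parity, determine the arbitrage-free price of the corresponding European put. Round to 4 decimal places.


Answer: Put price = 1.6258

Derivation:
Put-call parity: C - P = S_0 * exp(-qT) - K * exp(-rT).
S_0 * exp(-qT) = 9.6700 * 0.99054498 = 9.57856998
K * exp(-rT) = 11.3500 * 0.98412732 = 11.16984508
P = C - S*exp(-qT) + K*exp(-rT)
P = 0.0345 - 9.57856998 + 11.16984508 = 1.6258


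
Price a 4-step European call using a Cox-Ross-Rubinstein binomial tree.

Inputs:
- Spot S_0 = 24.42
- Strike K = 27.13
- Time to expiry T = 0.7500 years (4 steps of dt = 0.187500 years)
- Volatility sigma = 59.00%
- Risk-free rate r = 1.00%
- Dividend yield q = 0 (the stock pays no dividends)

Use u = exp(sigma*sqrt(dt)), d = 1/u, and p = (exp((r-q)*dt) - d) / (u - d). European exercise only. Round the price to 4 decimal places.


Answer: Price = V(0,0) = 4.0887

Derivation:
dt = T/N = 0.187500
u = exp(sigma*sqrt(dt)) = 1.291078; d = 1/u = 0.774547
p = (exp((r-q)*dt) - d) / (u - d) = 0.440109
Discount per step: exp(-r*dt) = 0.998127
Stock lattice S(k, i) with i counting down-moves:
  k=0: S(0,0) = 24.4200
  k=1: S(1,0) = 31.5281; S(1,1) = 18.9144
  k=2: S(2,0) = 40.7053; S(2,1) = 24.4200; S(2,2) = 14.6501
  k=3: S(3,0) = 52.5537; S(3,1) = 31.5281; S(3,2) = 18.9144; S(3,3) = 11.3472
  k=4: S(4,0) = 67.8509; S(4,1) = 40.7053; S(4,2) = 24.4200; S(4,3) = 14.6501; S(4,4) = 8.7889
Terminal payoffs V(N, i) = max(S_T - K, 0):
  V(4,0) = 40.720886; V(4,1) = 13.575265; V(4,2) = 0.000000; V(4,3) = 0.000000; V(4,4) = 0.000000
Backward induction: V(k, i) = exp(-r*dt) * [p * V(k+1, i) + (1-p) * V(k+1, i+1)].
  V(3,0) = exp(-r*dt) * [p*40.720886 + (1-p)*13.575265] = 25.474492
  V(3,1) = exp(-r*dt) * [p*13.575265 + (1-p)*0.000000] = 5.963407
  V(3,2) = exp(-r*dt) * [p*0.000000 + (1-p)*0.000000] = 0.000000
  V(3,3) = exp(-r*dt) * [p*0.000000 + (1-p)*0.000000] = 0.000000
  V(2,0) = exp(-r*dt) * [p*25.474492 + (1-p)*5.963407] = 14.523157
  V(2,1) = exp(-r*dt) * [p*5.963407 + (1-p)*0.000000] = 2.619633
  V(2,2) = exp(-r*dt) * [p*0.000000 + (1-p)*0.000000] = 0.000000
  V(1,0) = exp(-r*dt) * [p*14.523157 + (1-p)*2.619633] = 7.843762
  V(1,1) = exp(-r*dt) * [p*2.619633 + (1-p)*0.000000] = 1.150765
  V(0,0) = exp(-r*dt) * [p*7.843762 + (1-p)*1.150765] = 4.088741
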